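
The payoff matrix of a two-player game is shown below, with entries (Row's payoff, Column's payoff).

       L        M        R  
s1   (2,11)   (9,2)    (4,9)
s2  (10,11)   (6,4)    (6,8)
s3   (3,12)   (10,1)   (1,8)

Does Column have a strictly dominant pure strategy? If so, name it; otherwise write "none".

L

L vs M: s1: 11>2, s2: 11>4, s3: 12>1.
L vs R: s1: 11>9, s2: 11>8, s3: 12>8.
L strictly beats every other strategy against every opponent action, so it is strictly dominant.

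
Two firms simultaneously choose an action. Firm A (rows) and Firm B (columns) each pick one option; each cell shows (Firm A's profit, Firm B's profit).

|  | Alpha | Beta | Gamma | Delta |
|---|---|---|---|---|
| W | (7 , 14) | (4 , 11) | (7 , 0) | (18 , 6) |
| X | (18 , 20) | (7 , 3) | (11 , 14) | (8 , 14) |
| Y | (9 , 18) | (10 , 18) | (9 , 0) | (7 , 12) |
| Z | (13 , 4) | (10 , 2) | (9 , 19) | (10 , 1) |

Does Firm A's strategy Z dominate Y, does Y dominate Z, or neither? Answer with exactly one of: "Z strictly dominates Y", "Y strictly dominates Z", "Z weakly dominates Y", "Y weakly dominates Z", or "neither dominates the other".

Z weakly dominates Y

Z's payoffs vs Y's, by Firm B's action — Alpha: 13>9, Beta: 10=10, Gamma: 9=9, Delta: 10>7.
Z is at least as good everywhere and strictly better somewhere (tied only at Beta, Gamma), so Z weakly but not strictly dominates Y.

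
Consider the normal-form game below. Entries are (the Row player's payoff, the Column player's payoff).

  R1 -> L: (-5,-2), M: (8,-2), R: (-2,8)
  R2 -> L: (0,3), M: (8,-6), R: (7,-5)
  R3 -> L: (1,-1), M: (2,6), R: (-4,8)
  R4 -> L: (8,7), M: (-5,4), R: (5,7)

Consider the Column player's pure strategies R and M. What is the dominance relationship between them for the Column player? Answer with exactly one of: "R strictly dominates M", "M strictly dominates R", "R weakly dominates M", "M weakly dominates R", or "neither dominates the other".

R strictly dominates M

R's payoffs vs M's, by the Row player's action — R1: 8>-2, R2: -5>-6, R3: 8>6, R4: 7>4.
Every comparison favours R, so R strictly dominates M.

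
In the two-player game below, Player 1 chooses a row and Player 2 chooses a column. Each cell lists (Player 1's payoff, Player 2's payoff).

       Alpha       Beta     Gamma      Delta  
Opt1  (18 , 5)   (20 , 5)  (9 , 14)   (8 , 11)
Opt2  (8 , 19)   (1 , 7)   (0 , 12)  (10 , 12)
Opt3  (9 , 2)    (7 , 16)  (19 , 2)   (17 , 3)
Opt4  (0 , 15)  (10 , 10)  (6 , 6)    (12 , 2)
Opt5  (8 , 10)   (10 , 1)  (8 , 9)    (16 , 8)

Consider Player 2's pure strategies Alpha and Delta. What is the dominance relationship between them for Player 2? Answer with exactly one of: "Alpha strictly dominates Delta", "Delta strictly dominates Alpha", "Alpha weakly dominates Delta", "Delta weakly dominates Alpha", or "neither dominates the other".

neither dominates the other

Alpha's payoffs vs Delta's, by Player 1's action — Opt1: 5<11, Opt2: 19>12, Opt3: 2<3, Opt4: 15>2, Opt5: 10>8.
Alpha does better at Opt2, Opt4, Opt5 but worse at Opt1, Opt3; neither strategy dominates the other.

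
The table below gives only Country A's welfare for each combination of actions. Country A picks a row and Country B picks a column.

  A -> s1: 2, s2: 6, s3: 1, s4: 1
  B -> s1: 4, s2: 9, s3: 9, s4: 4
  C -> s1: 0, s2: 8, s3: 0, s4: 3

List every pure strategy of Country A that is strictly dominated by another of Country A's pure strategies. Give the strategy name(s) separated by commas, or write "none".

A: dominated, since B does at least as well everywhere (s1: 4>2, s2: 9>6, s3: 9>1, s4: 4>1).
Nothing dominates B: A at s1 (4>2); C at s1 (4>0).
B strictly dominates C — s1: 4>0, s2: 9>8, s3: 9>0, s4: 4>3.

A, C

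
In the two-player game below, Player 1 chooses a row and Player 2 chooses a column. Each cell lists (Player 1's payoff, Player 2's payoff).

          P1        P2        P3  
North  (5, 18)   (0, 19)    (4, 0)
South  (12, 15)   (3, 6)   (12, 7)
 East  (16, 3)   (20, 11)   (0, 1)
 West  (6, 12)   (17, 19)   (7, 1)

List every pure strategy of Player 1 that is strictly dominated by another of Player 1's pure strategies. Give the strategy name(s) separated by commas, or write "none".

North is strictly dominated by South (P1: 12>5, P2: 3>0, P3: 12>4).
South is not dominated — it holds its own against North at P1 (12>5); East at P3 (12>0); West at P1 (12>6).
Nothing dominates East: North at P1 (16>5); South at P1 (16>12); West at P1 (16>6).
Nothing dominates West: North at P1 (6>5); South at P2 (17>3); East at P3 (7>0).

North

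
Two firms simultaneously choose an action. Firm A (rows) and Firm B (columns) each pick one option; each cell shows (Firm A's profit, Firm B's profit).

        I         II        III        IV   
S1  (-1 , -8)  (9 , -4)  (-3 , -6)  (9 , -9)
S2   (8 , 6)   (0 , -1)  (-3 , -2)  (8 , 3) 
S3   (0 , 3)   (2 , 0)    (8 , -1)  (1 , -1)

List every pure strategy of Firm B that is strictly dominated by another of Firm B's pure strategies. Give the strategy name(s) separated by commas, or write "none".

I: no other strategy beats it everywhere (II at S2 (6>-1); III at S2 (6>-2); IV at S1 (-8>-9)).
Nothing dominates II: I at S1 (-4>-8); III at S1 (-4>-6); IV at S1 (-4>-9).
III: dominated, since II does at least as well everywhere (S1: -4>-6, S2: -1>-2, S3: 0>-1).
IV is strictly dominated by I (S1: -8>-9, S2: 6>3, S3: 3>-1).

III, IV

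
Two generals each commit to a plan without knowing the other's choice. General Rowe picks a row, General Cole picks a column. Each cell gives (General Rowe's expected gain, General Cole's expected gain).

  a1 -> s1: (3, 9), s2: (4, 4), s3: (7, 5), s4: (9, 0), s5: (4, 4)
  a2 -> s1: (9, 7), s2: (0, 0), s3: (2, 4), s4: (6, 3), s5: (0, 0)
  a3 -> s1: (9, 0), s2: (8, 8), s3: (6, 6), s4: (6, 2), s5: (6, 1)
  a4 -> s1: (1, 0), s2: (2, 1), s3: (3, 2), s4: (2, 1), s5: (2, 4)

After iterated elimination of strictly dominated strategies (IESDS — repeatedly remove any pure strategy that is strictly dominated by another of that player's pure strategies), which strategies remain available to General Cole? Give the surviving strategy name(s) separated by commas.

s1, s2, s3

Row a4 is eliminated: a1 beats it against every remaining column (s1: 3>1, s2: 4>2, s3: 7>3, s4: 9>2, s5: 4>2).
Column s4 is eliminated: s3 beats it against every remaining row (a1: 5>0, a2: 4>3, a3: 6>2).
General Cole's strategy s5 is strictly dominated by s3 (a1: 5>4, a2: 4>0, a3: 6>1) and is removed.
Among the remaining strategies, none is strictly dominated by another pure strategy of the same player, so the elimination stops.
Surviving strategies — General Rowe: {a1, a2, a3}; General Cole: {s1, s2, s3}.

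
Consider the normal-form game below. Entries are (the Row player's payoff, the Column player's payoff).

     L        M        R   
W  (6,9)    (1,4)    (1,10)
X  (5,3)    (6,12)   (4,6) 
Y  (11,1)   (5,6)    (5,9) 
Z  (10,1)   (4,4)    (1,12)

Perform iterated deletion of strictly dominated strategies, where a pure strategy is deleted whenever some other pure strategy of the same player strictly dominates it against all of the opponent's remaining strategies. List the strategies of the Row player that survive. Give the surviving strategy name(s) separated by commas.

X, Y

The Row player's strategy W is strictly dominated by Y (L: 11>6, M: 5>1, R: 5>1) and is removed.
Row Z is eliminated: Y beats it against every remaining column (L: 11>10, M: 5>4, R: 5>1).
Column L is eliminated: M beats it against every remaining row (X: 12>3, Y: 6>1).
Among the remaining strategies, none is strictly dominated by another pure strategy of the same player, so the elimination stops.
Surviving strategies — the Row player: {X, Y}; the Column player: {M, R}.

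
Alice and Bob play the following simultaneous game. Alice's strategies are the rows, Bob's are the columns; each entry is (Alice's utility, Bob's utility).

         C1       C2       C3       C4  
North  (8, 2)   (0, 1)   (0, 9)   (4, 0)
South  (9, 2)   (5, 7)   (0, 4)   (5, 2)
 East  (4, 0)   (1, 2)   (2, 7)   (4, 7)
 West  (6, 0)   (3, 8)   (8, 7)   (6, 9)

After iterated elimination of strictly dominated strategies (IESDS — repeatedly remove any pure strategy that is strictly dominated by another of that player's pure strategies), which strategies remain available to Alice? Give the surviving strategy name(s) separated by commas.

South, West

Row East is eliminated: West beats it against every remaining column (C1: 6>4, C2: 3>1, C3: 8>2, C4: 6>4).
Bob's strategy C1 is strictly dominated by C3 (North: 9>2, South: 4>2, West: 7>0) and is removed.
Row North is eliminated: West beats it against every remaining column (C2: 3>0, C3: 8>0, C4: 6>4).
Column C3 is eliminated: C2 beats it against every remaining row (South: 7>4, West: 8>7).
Among the remaining strategies, none is strictly dominated by another pure strategy of the same player, so the elimination stops.
Surviving strategies — Alice: {South, West}; Bob: {C2, C4}.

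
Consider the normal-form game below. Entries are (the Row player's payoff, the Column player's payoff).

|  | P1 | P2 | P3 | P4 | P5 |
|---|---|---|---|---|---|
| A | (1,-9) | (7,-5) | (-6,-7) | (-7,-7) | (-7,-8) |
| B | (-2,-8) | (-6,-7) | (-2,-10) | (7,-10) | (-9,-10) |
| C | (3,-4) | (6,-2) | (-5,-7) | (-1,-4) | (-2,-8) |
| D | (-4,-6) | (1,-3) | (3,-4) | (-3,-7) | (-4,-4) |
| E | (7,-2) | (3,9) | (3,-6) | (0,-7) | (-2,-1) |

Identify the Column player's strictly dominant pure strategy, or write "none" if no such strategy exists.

P2 vs P1: A: -5>-9, B: -7>-8, C: -2>-4, D: -3>-6, E: 9>-2.
P2 vs P3: A: -5>-7, B: -7>-10, C: -2>-7, D: -3>-4, E: 9>-6.
P2 vs P4: A: -5>-7, B: -7>-10, C: -2>-4, D: -3>-7, E: 9>-7.
P2 vs P5: A: -5>-8, B: -7>-10, C: -2>-8, D: -3>-4, E: 9>-1.
P2 strictly beats every other strategy against every opponent action, so it is strictly dominant.

P2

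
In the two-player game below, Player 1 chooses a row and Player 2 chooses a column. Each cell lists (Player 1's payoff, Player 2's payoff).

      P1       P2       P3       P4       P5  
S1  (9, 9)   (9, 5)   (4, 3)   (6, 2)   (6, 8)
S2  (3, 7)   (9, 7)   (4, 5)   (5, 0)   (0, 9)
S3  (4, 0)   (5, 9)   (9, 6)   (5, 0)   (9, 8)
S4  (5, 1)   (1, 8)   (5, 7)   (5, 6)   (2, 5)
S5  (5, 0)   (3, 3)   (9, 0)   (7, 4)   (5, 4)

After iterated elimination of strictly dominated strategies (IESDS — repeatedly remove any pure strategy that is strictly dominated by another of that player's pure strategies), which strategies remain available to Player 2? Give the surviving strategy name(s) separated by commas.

P1, P2, P4, P5

For Player 2, P2 strictly dominates P3 on the remaining rows (S1: 5>3, S2: 7>5, S3: 9>6, S4: 8>7, S5: 3>0); eliminate P3.
For Player 1, S1 strictly dominates S4 on the remaining columns (P1: 9>5, P2: 9>1, P4: 6>5, P5: 6>2); eliminate S4.
Among the remaining strategies, none is strictly dominated by another pure strategy of the same player, so the elimination stops.
Surviving strategies — Player 1: {S1, S2, S3, S5}; Player 2: {P1, P2, P4, P5}.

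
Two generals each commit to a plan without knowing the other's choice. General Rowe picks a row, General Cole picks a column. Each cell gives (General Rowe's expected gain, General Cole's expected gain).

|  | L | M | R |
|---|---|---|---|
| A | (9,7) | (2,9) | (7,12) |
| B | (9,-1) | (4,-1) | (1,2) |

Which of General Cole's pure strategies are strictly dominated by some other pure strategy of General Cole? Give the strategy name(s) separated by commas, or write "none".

L is strictly dominated by R (A: 12>7, B: 2>-1).
M is strictly dominated by R (A: 12>9, B: 2>-1).
R is not dominated — it holds its own against L at A (12>7); M at A (12>9).

L, M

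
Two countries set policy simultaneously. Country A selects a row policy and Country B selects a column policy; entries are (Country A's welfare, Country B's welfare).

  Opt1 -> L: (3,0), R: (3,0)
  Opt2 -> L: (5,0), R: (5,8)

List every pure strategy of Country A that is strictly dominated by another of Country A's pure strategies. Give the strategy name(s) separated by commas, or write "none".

Opt1

Opt1 is strictly dominated by Opt2 (L: 5>3, R: 5>3).
Opt2 is not dominated — it holds its own against Opt1 at L (5>3).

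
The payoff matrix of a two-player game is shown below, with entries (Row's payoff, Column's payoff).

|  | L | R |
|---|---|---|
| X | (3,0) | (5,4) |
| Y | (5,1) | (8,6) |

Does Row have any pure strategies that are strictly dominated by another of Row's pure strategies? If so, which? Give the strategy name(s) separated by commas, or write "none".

X

X: dominated, since Y does at least as well everywhere (L: 5>3, R: 8>5).
Y is not dominated — it holds its own against X at L (5>3).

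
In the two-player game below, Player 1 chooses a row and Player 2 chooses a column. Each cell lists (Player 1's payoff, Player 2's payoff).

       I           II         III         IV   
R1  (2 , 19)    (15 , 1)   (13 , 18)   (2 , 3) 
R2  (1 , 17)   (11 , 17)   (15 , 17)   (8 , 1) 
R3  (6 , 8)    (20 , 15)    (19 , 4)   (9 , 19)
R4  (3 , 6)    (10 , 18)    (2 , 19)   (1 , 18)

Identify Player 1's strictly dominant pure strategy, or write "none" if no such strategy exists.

R3

R3 vs R1: I: 6>2, II: 20>15, III: 19>13, IV: 9>2.
R3 vs R2: I: 6>1, II: 20>11, III: 19>15, IV: 9>8.
R3 vs R4: I: 6>3, II: 20>10, III: 19>2, IV: 9>1.
R3 strictly beats every other strategy against every opponent action, so it is strictly dominant.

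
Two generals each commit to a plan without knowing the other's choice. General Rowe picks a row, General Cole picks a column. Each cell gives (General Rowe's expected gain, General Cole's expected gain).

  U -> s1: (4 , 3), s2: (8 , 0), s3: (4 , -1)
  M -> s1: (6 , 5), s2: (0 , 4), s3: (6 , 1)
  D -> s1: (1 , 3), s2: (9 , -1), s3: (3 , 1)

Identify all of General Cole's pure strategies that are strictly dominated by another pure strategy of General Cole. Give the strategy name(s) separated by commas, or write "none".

s1 is not dominated — it holds its own against s2 at U (3>0); s3 at U (3>-1).
s2: dominated, since s1 does at least as well everywhere (U: 3>0, M: 5>4, D: 3>-1).
s1 strictly dominates s3 — U: 3>-1, M: 5>1, D: 3>1.

s2, s3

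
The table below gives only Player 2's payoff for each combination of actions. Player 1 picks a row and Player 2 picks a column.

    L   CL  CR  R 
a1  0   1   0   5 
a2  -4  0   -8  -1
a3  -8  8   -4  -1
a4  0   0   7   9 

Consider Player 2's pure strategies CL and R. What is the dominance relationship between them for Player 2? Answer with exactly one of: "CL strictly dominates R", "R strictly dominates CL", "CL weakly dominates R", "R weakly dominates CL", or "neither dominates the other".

CL's payoffs vs R's, by Player 1's action — a1: 1<5, a2: 0>-1, a3: 8>-1, a4: 0<9.
CL does better at a2, a3 but worse at a1, a4; neither strategy dominates the other.

neither dominates the other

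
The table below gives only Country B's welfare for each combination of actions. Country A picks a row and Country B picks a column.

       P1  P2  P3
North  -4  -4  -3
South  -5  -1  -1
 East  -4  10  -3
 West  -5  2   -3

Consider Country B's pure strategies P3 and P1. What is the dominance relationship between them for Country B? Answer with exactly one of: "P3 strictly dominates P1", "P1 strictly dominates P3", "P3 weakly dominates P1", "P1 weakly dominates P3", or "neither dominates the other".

P3's payoffs vs P1's, by Country A's action — North: -3>-4, South: -1>-5, East: -3>-4, West: -3>-5.
P3 gives a strictly higher payoff against every action of Country A, so P3 strictly dominates P1.

P3 strictly dominates P1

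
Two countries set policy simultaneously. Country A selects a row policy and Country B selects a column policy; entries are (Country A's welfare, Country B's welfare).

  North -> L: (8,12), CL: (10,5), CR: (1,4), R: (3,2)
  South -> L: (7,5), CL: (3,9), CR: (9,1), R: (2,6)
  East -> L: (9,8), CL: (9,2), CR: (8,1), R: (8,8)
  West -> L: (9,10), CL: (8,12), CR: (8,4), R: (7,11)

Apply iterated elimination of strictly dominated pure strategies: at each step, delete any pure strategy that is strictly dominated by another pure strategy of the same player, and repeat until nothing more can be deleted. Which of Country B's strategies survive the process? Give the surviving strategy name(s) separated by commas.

L, CL, R

Column CR is eliminated: L beats it against every remaining row (North: 12>4, South: 5>1, East: 8>1, West: 10>4).
For Country A, North strictly dominates South on the remaining columns (L: 8>7, CL: 10>3, R: 3>2); eliminate South.
Among the remaining strategies, none is strictly dominated by another pure strategy of the same player, so the elimination stops.
Surviving strategies — Country A: {North, East, West}; Country B: {L, CL, R}.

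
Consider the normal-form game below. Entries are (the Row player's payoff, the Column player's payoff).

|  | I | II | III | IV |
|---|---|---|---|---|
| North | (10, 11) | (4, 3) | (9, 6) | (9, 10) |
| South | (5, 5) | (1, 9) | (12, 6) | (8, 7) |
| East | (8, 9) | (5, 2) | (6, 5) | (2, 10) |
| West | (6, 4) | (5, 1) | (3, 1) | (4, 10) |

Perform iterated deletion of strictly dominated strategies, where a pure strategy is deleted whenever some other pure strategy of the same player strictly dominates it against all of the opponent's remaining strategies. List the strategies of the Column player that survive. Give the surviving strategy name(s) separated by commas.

The Column player's strategy III is strictly dominated by IV (North: 10>6, South: 7>6, East: 10>5, West: 10>1) and is removed.
The Row player's strategy South is strictly dominated by North (I: 10>5, II: 4>1, IV: 9>8) and is removed.
The Column player's strategy II is strictly dominated by I (North: 11>3, East: 9>2, West: 4>1) and is removed.
The Row player's strategy East is strictly dominated by North (I: 10>8, IV: 9>2) and is removed.
Row West is eliminated: North beats it against every remaining column (I: 10>6, IV: 9>4).
The Column player's strategy IV is strictly dominated by I (North: 11>10) and is removed.
Among the remaining strategies, none is strictly dominated by another pure strategy of the same player, so the elimination stops.
Surviving strategies — the Row player: {North}; the Column player: {I}.

I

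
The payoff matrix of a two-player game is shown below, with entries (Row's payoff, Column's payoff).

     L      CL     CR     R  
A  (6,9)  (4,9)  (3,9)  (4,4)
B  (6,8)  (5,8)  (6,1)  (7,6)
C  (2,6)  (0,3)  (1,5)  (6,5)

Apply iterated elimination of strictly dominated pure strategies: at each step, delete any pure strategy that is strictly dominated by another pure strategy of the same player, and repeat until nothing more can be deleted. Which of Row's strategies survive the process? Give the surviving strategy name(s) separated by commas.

A, B

For Row, B strictly dominates C on the remaining columns (L: 6>2, CL: 5>0, CR: 6>1, R: 7>6); eliminate C.
Column R is eliminated: L beats it against every remaining row (A: 9>4, B: 8>6).
Among the remaining strategies, none is strictly dominated by another pure strategy of the same player, so the elimination stops.
Surviving strategies — Row: {A, B}; Column: {L, CL, CR}.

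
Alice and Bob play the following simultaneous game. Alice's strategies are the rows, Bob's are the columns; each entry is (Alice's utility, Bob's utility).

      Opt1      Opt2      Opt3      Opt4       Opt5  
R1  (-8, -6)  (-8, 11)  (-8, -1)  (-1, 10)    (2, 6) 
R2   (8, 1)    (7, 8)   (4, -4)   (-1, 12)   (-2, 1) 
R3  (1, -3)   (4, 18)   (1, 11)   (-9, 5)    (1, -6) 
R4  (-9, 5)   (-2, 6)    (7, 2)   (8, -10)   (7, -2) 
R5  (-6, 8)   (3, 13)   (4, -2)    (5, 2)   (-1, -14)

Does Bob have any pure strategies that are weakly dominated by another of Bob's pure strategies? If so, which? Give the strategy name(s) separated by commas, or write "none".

Opt1, Opt3, Opt5

Opt1 is weakly dominated by Opt2 (R1: 11>-6, R2: 8>1, R3: 18>-3, R4: 6>5, R5: 13>8).
Opt2: no other strategy beats it everywhere (Opt1 at R1 (11>-6); Opt3 at R1 (11>-1); Opt4 at R1 (11>10); Opt5 at R1 (11>6)).
Opt3 is weakly dominated by Opt2 (R1: 11>-1, R2: 8>-4, R3: 18>11, R4: 6>2, R5: 13>-2).
Opt4 is not dominated — it holds its own against Opt1 at R1 (10>-6); Opt2 at R2 (12>8); Opt3 at R1 (10>-1); Opt5 at R1 (10>6).
Opt5 is weakly dominated by Opt2 (R1: 11>6, R2: 8>1, R3: 18>-6, R4: 6>-2, R5: 13>-14).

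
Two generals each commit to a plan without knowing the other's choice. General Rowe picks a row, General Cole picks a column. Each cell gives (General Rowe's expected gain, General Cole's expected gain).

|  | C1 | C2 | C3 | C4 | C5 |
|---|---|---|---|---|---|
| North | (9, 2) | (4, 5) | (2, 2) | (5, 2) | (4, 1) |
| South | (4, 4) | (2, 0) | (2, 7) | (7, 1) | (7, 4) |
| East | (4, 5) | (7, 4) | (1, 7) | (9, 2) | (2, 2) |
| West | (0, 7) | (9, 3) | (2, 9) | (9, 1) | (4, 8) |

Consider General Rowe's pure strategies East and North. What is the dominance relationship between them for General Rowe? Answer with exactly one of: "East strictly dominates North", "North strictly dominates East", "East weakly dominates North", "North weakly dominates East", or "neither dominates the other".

East's payoffs vs North's, by General Cole's action — C1: 4<9, C2: 7>4, C3: 1<2, C4: 9>5, C5: 2<4.
East does better at C2, C4 but worse at C1, C3, C5; neither strategy dominates the other.

neither dominates the other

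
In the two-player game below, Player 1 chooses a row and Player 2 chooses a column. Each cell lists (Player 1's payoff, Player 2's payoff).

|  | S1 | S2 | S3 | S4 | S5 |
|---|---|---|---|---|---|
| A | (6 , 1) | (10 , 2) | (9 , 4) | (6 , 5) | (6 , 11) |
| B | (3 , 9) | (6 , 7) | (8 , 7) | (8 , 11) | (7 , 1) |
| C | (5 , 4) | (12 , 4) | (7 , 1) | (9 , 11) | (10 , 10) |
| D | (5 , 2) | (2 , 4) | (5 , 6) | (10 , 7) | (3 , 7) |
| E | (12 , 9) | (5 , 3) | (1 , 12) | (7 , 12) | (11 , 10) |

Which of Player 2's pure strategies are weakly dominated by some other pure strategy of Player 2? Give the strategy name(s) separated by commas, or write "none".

S4 weakly dominates S1 — A: 5>1, B: 11>9, C: 11>4, D: 7>2, E: 12>9.
S2: dominated, since S4 does at least as well everywhere (A: 5>2, B: 11>7, C: 11>4, D: 7>4, E: 12>3).
S3: dominated, since S4 does at least as well everywhere (A: 5>4, B: 11>7, C: 11>1, D: 7>6, E: 12=12).
Nothing dominates S4: S1 at A (5>1); S2 at A (5>2); S3 at A (5>4); S5 at B (11>1).
S5 is not dominated — it holds its own against S1 at A (11>1); S2 at A (11>2); S3 at A (11>4); S4 at A (11>5).

S1, S2, S3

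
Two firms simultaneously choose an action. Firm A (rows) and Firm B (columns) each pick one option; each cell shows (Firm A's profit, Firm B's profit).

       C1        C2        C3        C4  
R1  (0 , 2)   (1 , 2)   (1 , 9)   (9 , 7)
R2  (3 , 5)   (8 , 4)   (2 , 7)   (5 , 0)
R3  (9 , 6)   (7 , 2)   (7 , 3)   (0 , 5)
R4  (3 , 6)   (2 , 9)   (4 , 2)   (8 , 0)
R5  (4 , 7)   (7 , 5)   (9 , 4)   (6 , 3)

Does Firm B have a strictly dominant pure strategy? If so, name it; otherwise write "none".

none

C1 fails to dominate C2 at R1 (2=2).
C2 fails to dominate C1 at R1 (2=2).
C3 fails to dominate C1 at R3 (3<6).
C4 fails to dominate C1 at R2 (0<5).
No single strategy dominates all the others.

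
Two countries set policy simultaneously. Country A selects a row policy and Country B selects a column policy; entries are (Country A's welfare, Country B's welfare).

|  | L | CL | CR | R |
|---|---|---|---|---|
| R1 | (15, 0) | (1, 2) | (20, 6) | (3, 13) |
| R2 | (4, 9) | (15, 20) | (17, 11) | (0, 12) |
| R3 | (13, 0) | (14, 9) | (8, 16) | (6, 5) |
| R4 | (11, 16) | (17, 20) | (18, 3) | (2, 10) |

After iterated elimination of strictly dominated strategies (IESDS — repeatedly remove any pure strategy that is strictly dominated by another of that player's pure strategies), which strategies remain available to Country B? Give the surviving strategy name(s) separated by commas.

Country A's strategy R2 is strictly dominated by R4 (L: 11>4, CL: 17>15, CR: 18>17, R: 2>0) and is removed.
Column L is eliminated: CL beats it against every remaining row (R1: 2>0, R3: 9>0, R4: 20>16).
Among the remaining strategies, none is strictly dominated by another pure strategy of the same player, so the elimination stops.
Surviving strategies — Country A: {R1, R3, R4}; Country B: {CL, CR, R}.

CL, CR, R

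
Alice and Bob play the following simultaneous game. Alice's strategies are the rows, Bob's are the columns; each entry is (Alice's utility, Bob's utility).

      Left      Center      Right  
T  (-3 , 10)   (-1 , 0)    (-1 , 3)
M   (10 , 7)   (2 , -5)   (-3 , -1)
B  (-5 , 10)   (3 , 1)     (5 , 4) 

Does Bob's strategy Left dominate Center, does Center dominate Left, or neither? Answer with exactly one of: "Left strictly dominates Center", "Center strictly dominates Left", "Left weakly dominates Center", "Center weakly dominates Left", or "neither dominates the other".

Left strictly dominates Center

Compare Left to Center across each opponent action: T: 10>0, M: 7>-5, B: 10>1.
Left gives a strictly higher payoff against each opponent action, so Left strictly dominates Center.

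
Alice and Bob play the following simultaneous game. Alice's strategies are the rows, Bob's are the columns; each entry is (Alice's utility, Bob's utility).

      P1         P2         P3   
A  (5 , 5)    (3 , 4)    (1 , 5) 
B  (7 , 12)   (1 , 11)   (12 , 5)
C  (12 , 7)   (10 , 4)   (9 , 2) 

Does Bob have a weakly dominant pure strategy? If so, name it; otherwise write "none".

P1

P1 vs P2: A: 5>4, B: 12>11, C: 7>4.
P1 vs P3: A: 5=5, B: 12>5, C: 7>2.
P1 is at least as good as every other strategy against every opponent action, so it is weakly dominant.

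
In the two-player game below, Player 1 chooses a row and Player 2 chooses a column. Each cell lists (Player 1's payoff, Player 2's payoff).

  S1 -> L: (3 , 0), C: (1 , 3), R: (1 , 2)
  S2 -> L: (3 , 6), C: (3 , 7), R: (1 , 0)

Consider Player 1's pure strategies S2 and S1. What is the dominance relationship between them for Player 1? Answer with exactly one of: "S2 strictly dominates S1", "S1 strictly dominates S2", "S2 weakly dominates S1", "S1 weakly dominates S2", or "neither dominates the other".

S2 weakly dominates S1

Compare S2 to S1 across each opponent action: L: 3=3, C: 3>1, R: 1=1.
S2 is at least as good everywhere and strictly better somewhere (tied only at L, R), so S2 weakly but not strictly dominates S1.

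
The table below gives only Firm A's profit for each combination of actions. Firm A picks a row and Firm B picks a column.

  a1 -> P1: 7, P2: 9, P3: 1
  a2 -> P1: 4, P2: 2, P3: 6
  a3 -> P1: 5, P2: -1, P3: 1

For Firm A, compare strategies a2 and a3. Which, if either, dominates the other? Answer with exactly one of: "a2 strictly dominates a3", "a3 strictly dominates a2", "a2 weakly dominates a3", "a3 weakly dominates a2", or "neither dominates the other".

Compare a2 to a3 across each opponent action: P1: 4<5, P2: 2>-1, P3: 6>1.
a2 does better at P2, P3 but worse at P1; neither strategy dominates the other.

neither dominates the other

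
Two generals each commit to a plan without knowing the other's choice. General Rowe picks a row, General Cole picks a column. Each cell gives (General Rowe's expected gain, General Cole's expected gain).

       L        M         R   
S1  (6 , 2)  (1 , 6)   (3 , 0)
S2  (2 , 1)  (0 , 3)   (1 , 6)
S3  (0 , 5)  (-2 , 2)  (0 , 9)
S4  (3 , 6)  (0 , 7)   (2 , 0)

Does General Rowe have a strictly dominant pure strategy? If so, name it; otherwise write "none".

S1

S1 vs S2: L: 6>2, M: 1>0, R: 3>1.
S1 vs S3: L: 6>0, M: 1>-2, R: 3>0.
S1 vs S4: L: 6>3, M: 1>0, R: 3>2.
S1 strictly beats every other strategy against every opponent action, so it is strictly dominant.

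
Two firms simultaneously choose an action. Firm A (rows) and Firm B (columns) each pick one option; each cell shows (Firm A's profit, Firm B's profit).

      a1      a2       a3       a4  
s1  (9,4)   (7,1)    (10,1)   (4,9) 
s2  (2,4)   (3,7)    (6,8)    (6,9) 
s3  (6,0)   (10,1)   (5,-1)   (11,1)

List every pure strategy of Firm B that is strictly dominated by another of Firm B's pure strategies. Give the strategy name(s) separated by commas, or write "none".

a1, a3

a1 is strictly dominated by a4 (s1: 9>4, s2: 9>4, s3: 1>0).
a2: no other strategy beats it everywhere (a1 at s2 (7>4); a3 at s1 (1=1); a4 at s3 (1=1)).
a3 is strictly dominated by a4 (s1: 9>1, s2: 9>8, s3: 1>-1).
Nothing dominates a4: a1 at s1 (9>4); a2 at s1 (9>1); a3 at s1 (9>1).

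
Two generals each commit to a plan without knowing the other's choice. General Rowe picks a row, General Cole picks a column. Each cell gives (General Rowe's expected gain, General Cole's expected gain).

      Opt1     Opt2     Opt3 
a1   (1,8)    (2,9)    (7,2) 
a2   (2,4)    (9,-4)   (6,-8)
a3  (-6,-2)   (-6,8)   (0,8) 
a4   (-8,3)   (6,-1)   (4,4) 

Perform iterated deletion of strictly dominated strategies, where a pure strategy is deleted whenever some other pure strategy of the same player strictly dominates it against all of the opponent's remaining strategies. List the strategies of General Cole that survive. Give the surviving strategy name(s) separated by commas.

Row a3 is eliminated: a1 beats it against every remaining column (Opt1: 1>-6, Opt2: 2>-6, Opt3: 7>0).
General Rowe's strategy a4 is strictly dominated by a2 (Opt1: 2>-8, Opt2: 9>6, Opt3: 6>4) and is removed.
General Cole's strategy Opt3 is strictly dominated by Opt1 (a1: 8>2, a2: 4>-8) and is removed.
General Rowe's strategy a1 is strictly dominated by a2 (Opt1: 2>1, Opt2: 9>2) and is removed.
General Cole's strategy Opt2 is strictly dominated by Opt1 (a2: 4>-4) and is removed.
Among the remaining strategies, none is strictly dominated by another pure strategy of the same player, so the elimination stops.
Surviving strategies — General Rowe: {a2}; General Cole: {Opt1}.

Opt1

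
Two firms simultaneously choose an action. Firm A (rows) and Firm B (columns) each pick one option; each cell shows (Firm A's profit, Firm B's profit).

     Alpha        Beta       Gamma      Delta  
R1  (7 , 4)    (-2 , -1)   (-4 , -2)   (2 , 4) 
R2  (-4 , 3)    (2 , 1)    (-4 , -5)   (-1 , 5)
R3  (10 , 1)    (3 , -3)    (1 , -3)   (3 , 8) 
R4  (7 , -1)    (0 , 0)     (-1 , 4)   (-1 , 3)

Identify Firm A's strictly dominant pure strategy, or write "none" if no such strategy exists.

R3

R3 vs R1: Alpha: 10>7, Beta: 3>-2, Gamma: 1>-4, Delta: 3>2.
R3 vs R2: Alpha: 10>-4, Beta: 3>2, Gamma: 1>-4, Delta: 3>-1.
R3 vs R4: Alpha: 10>7, Beta: 3>0, Gamma: 1>-1, Delta: 3>-1.
R3 strictly beats every other strategy against every opponent action, so it is strictly dominant.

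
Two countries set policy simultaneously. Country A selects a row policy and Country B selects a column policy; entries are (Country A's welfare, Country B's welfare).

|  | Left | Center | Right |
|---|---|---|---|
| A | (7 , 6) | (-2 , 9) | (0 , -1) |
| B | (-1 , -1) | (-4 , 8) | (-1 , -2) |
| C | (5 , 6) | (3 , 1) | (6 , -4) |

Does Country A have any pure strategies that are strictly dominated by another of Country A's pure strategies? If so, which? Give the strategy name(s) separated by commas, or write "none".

B

Nothing dominates A: B at Left (7>-1); C at Left (7>5).
B is strictly dominated by A (Left: 7>-1, Center: -2>-4, Right: 0>-1).
Nothing dominates C: A at Center (3>-2); B at Left (5>-1).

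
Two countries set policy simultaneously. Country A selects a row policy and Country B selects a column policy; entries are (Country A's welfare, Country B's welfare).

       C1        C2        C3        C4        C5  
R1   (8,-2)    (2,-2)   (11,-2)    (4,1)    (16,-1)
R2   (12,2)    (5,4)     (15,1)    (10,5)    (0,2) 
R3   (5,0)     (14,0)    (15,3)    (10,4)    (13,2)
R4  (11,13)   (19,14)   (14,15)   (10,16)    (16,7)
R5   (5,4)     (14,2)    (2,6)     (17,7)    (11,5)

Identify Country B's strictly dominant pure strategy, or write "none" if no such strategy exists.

C4

C4 vs C1: R1: 1>-2, R2: 5>2, R3: 4>0, R4: 16>13, R5: 7>4.
C4 vs C2: R1: 1>-2, R2: 5>4, R3: 4>0, R4: 16>14, R5: 7>2.
C4 vs C3: R1: 1>-2, R2: 5>1, R3: 4>3, R4: 16>15, R5: 7>6.
C4 vs C5: R1: 1>-1, R2: 5>2, R3: 4>2, R4: 16>7, R5: 7>5.
C4 strictly beats every other strategy against every opponent action, so it is strictly dominant.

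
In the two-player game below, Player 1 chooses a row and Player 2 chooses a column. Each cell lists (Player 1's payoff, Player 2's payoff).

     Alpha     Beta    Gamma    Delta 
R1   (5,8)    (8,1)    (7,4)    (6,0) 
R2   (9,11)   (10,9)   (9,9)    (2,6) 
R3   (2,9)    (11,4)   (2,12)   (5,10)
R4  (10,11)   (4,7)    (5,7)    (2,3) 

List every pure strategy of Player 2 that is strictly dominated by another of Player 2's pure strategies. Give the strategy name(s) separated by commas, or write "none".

Nothing dominates Alpha: Beta at R1 (8>1); Gamma at R1 (8>4); Delta at R1 (8>0).
Beta: dominated, since Alpha does at least as well everywhere (R1: 8>1, R2: 11>9, R3: 9>4, R4: 11>7).
Gamma is not dominated — it holds its own against Alpha at R3 (12>9); Beta at R1 (4>1); Delta at R1 (4>0).
Delta: dominated, since Gamma does at least as well everywhere (R1: 4>0, R2: 9>6, R3: 12>10, R4: 7>3).

Beta, Delta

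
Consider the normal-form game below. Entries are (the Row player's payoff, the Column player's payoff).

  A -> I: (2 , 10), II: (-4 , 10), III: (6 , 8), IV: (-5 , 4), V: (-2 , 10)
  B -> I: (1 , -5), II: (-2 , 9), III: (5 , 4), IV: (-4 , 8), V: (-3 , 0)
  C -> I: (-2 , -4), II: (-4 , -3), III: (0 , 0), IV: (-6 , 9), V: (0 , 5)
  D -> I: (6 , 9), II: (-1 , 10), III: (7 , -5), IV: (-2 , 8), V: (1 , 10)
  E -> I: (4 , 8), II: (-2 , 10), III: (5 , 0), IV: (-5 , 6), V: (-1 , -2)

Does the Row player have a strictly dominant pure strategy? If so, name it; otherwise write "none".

D vs A: I: 6>2, II: -1>-4, III: 7>6, IV: -2>-5, V: 1>-2.
D vs B: I: 6>1, II: -1>-2, III: 7>5, IV: -2>-4, V: 1>-3.
D vs C: I: 6>-2, II: -1>-4, III: 7>0, IV: -2>-6, V: 1>0.
D vs E: I: 6>4, II: -1>-2, III: 7>5, IV: -2>-5, V: 1>-1.
D strictly beats every other strategy against every opponent action, so it is strictly dominant.

D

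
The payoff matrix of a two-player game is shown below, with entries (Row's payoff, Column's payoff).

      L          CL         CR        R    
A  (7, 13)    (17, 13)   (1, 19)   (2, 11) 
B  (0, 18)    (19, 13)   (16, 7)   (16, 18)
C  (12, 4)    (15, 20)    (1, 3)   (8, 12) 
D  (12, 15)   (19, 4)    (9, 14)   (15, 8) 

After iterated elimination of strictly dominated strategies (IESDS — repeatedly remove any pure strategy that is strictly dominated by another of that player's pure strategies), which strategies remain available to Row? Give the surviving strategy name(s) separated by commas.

For Row, D strictly dominates A on the remaining columns (L: 12>7, CL: 19>17, CR: 9>1, R: 15>2); eliminate A.
Column's strategy CR is strictly dominated by L (B: 18>7, C: 4>3, D: 15>14) and is removed.
Among the remaining strategies, none is strictly dominated by another pure strategy of the same player, so the elimination stops.
Surviving strategies — Row: {B, C, D}; Column: {L, CL, R}.

B, C, D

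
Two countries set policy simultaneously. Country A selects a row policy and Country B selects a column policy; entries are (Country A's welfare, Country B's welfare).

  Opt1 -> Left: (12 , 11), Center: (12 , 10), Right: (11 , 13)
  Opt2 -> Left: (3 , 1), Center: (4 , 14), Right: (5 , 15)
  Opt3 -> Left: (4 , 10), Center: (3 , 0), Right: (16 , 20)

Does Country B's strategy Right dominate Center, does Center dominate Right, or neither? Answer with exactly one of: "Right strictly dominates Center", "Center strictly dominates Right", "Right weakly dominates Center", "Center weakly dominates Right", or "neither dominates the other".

Right strictly dominates Center

Right's payoffs vs Center's, by Country A's action — Opt1: 13>10, Opt2: 15>14, Opt3: 20>0.
Every comparison favours Right, so Right strictly dominates Center.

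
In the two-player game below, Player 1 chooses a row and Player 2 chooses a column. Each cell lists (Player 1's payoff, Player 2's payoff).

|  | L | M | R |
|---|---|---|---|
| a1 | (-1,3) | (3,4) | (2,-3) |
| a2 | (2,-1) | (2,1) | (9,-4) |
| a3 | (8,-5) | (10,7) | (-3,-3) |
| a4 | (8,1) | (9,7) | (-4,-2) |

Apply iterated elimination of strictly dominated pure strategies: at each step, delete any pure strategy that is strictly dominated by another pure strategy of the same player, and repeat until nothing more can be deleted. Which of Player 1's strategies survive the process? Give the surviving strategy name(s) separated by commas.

For Player 2, M strictly dominates L on the remaining rows (a1: 4>3, a2: 1>-1, a3: 7>-5, a4: 7>1); eliminate L.
For Player 1, a3 strictly dominates a4 on the remaining columns (M: 10>9, R: -3>-4); eliminate a4.
For Player 2, M strictly dominates R on the remaining rows (a1: 4>-3, a2: 1>-4, a3: 7>-3); eliminate R.
Row a1 is eliminated: a3 beats it against every remaining column (M: 10>3).
Row a2 is eliminated: a3 beats it against every remaining column (M: 10>2).
Among the remaining strategies, none is strictly dominated by another pure strategy of the same player, so the elimination stops.
Surviving strategies — Player 1: {a3}; Player 2: {M}.

a3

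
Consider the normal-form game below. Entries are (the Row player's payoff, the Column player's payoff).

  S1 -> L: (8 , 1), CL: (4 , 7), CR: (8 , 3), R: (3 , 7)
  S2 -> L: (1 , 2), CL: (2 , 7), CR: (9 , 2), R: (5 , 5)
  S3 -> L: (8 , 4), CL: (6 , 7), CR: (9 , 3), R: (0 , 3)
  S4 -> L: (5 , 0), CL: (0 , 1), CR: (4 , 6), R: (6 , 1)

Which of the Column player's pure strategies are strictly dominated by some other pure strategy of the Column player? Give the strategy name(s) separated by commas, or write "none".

L is strictly dominated by CL (S1: 7>1, S2: 7>2, S3: 7>4, S4: 1>0).
CL: no other strategy beats it everywhere (L at S1 (7>1); CR at S1 (7>3); R at S1 (7=7)).
Nothing dominates CR: L at S1 (3>1); CL at S4 (6>1); R at S3 (3=3).
Nothing dominates R: L at S1 (7>1); CL at S1 (7=7); CR at S1 (7>3).

L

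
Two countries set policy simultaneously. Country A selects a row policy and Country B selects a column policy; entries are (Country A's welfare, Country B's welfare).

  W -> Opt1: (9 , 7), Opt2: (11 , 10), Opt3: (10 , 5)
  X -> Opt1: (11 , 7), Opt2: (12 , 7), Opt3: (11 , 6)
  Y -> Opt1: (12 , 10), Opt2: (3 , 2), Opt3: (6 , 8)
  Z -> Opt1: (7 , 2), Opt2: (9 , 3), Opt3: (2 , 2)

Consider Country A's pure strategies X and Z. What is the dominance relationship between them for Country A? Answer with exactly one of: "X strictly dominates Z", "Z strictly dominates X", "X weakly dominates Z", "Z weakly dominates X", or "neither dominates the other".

X strictly dominates Z

X's payoffs vs Z's, by Country B's action — Opt1: 11>7, Opt2: 12>9, Opt3: 11>2.
Every comparison favours X, so X strictly dominates Z.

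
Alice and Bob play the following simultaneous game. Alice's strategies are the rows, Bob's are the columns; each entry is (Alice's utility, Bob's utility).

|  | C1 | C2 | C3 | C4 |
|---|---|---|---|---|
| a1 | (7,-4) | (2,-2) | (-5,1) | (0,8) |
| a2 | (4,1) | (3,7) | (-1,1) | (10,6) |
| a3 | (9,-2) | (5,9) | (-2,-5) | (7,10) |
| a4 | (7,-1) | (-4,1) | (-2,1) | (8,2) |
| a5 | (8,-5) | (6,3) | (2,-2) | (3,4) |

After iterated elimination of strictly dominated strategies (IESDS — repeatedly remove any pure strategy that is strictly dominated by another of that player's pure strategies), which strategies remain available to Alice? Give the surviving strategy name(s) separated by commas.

Row a1 is eliminated: a3 beats it against every remaining column (C1: 9>7, C2: 5>2, C3: -2>-5, C4: 7>0).
Column C1 is eliminated: C2 beats it against every remaining row (a2: 7>1, a3: 9>-2, a4: 1>-1, a5: 3>-5).
For Alice, a2 strictly dominates a4 on the remaining columns (C2: 3>-4, C3: -1>-2, C4: 10>8); eliminate a4.
For Bob, C2 strictly dominates C3 on the remaining rows (a2: 7>1, a3: 9>-5, a5: 3>-2); eliminate C3.
Among the remaining strategies, none is strictly dominated by another pure strategy of the same player, so the elimination stops.
Surviving strategies — Alice: {a2, a3, a5}; Bob: {C2, C4}.

a2, a3, a5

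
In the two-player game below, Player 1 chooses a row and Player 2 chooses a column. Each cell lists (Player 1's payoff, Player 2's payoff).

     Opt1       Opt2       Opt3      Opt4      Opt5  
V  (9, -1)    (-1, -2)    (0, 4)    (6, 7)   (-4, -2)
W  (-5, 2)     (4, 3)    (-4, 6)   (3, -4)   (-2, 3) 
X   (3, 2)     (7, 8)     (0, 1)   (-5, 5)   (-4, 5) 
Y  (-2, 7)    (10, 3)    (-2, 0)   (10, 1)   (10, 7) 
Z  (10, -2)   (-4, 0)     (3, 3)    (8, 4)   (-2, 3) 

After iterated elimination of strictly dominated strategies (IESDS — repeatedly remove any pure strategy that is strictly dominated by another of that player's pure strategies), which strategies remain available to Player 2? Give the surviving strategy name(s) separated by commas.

Opt1, Opt2, Opt4, Opt5

Row W is eliminated: Y beats it against every remaining column (Opt1: -2>-5, Opt2: 10>4, Opt3: -2>-4, Opt4: 10>3, Opt5: 10>-2).
For Player 2, Opt4 strictly dominates Opt3 on the remaining rows (V: 7>4, X: 5>1, Y: 1>0, Z: 4>3); eliminate Opt3.
Among the remaining strategies, none is strictly dominated by another pure strategy of the same player, so the elimination stops.
Surviving strategies — Player 1: {V, X, Y, Z}; Player 2: {Opt1, Opt2, Opt4, Opt5}.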